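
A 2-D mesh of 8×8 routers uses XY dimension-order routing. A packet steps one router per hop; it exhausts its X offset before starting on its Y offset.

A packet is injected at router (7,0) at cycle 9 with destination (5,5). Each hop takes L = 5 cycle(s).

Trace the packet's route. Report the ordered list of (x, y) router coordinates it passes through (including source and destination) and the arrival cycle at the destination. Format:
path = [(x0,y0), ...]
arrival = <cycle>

path = [(7,0), (6,0), (5,0), (5,1), (5,2), (5,3), (5,4), (5,5)]
arrival = 44

  0. router=(7,0) cycle=9 (inject)
  1. router=(6,0) cycle=14 dir=W
  2. router=(5,0) cycle=19 dir=W
  3. router=(5,1) cycle=24 dir=N
  4. router=(5,2) cycle=29 dir=N
  5. router=(5,3) cycle=34 dir=N
  6. router=(5,4) cycle=39 dir=N
  7. router=(5,5) cycle=44 dir=N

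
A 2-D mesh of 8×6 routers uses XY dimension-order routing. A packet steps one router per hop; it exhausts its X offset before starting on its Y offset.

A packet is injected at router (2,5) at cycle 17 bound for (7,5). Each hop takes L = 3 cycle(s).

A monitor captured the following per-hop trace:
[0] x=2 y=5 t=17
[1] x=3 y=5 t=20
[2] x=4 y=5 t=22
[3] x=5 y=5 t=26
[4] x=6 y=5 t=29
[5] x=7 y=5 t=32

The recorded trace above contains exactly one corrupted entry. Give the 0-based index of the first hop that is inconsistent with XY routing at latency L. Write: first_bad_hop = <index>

first_bad_hop = 2

check 1→ d=(1,0) cyc+3: ok
check 2→ d=(1,0) cyc+2: BAD: Δcyc=2≠L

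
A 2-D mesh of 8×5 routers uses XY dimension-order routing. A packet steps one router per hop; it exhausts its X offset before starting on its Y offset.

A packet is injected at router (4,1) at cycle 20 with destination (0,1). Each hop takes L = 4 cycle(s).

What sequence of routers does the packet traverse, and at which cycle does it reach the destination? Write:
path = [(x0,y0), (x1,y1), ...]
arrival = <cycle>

path = [(4,1), (3,1), (2,1), (1,1), (0,1)]
arrival = 36

  0. router=(4,1) cycle=20 (inject)
  1. router=(3,1) cycle=24 dir=W
  2. router=(2,1) cycle=28 dir=W
  3. router=(1,1) cycle=32 dir=W
  4. router=(0,1) cycle=36 dir=W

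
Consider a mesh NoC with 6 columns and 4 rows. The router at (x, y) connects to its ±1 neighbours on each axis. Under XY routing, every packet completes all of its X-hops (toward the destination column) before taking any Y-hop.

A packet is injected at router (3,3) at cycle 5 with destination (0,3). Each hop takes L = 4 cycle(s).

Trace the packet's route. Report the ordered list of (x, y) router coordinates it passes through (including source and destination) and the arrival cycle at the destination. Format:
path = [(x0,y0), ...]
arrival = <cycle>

path = [(3,3), (2,3), (1,3), (0,3)]
arrival = 17

  0. router=(3,3) cycle=5 (inject)
  1. router=(2,3) cycle=9 dir=W
  2. router=(1,3) cycle=13 dir=W
  3. router=(0,3) cycle=17 dir=W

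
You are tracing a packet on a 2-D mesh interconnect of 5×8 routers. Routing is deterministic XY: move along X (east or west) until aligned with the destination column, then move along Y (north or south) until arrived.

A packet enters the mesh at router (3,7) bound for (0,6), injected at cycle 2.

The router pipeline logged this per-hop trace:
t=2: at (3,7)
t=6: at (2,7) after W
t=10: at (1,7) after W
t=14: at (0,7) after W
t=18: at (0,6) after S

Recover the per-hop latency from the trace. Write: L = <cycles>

Between hops 0 and 1 the cycle counter advances 6 − 2 = 4.
That increment is L by definition: L = 4.

L = 4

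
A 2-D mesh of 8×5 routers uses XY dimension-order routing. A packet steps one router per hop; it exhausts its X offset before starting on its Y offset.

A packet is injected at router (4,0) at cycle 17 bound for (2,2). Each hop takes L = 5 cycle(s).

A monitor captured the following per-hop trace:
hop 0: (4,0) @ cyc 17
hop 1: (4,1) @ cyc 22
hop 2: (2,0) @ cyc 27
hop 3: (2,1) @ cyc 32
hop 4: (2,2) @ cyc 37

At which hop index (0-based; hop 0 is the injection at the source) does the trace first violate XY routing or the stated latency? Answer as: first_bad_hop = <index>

first_bad_hop = 1

check 1→ d=(0,1) cyc+5: BAD: Y-move but x=4≠2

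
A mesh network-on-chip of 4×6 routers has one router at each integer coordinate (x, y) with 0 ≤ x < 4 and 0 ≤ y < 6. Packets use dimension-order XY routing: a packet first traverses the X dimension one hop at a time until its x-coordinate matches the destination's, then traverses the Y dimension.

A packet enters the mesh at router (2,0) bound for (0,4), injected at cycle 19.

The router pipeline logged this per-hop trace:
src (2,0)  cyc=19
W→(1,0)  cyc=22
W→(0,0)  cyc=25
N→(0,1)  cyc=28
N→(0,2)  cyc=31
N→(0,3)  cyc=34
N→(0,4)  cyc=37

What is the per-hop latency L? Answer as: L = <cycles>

Between hops 0 and 1 the cycle counter advances 22 − 19 = 3.
Each hop adds L, hence L = 3.

L = 3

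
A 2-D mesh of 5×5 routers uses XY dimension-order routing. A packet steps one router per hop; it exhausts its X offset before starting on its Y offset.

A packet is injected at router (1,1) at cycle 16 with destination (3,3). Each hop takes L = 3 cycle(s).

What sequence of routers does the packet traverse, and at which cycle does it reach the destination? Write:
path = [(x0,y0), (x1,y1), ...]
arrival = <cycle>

path = [(1,1), (2,1), (3,1), (3,2), (3,3)]
arrival = 28

#0 — 1,1 | c16
#1 — 2,1 | c19 | E
#2 — 3,1 | c22 | E
#3 — 3,2 | c25 | N
#4 — 3,3 | c28 | N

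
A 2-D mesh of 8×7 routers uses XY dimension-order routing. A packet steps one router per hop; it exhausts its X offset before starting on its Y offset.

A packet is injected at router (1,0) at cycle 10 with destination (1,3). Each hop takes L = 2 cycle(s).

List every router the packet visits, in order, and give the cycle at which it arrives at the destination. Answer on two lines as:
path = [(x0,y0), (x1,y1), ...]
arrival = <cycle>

path = [(1,0), (1,1), (1,2), (1,3)]
arrival = 16

[0] x=1 y=0 t=10
[1] x=1 y=1 t=12 →N
[2] x=1 y=2 t=14 →N
[3] x=1 y=3 t=16 →N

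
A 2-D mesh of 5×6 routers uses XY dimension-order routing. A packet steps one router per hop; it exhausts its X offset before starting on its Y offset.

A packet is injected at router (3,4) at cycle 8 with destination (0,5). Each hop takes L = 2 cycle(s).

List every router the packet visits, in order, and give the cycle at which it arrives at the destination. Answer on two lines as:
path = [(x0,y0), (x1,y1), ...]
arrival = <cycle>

  0. router=(3,4) cycle=8 (inject)
  1. router=(2,4) cycle=10 dir=W
  2. router=(1,4) cycle=12 dir=W
  3. router=(0,4) cycle=14 dir=W
  4. router=(0,5) cycle=16 dir=N

path = [(3,4), (2,4), (1,4), (0,4), (0,5)]
arrival = 16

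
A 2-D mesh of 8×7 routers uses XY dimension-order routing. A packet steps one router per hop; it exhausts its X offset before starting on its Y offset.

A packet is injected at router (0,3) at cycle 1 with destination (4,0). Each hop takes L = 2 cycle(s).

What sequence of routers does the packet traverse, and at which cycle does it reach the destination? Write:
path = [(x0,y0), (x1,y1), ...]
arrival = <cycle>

src (0,3)  cyc=1
E→(1,3)  cyc=3
E→(2,3)  cyc=5
E→(3,3)  cyc=7
E→(4,3)  cyc=9
S→(4,2)  cyc=11
S→(4,1)  cyc=13
S→(4,0)  cyc=15

path = [(0,3), (1,3), (2,3), (3,3), (4,3), (4,2), (4,1), (4,0)]
arrival = 15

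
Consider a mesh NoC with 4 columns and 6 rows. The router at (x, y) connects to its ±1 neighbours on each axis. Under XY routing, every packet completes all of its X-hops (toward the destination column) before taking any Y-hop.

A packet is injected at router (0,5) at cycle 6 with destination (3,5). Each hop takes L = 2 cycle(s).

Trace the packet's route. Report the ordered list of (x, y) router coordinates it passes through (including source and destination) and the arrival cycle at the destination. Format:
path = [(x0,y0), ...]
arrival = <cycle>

path = [(0,5), (1,5), (2,5), (3,5)]
arrival = 12

hop 0: (0,5) @ cyc 6
hop 1: (1,5) @ cyc 8  [E]
hop 2: (2,5) @ cyc 10  [E]
hop 3: (3,5) @ cyc 12  [E]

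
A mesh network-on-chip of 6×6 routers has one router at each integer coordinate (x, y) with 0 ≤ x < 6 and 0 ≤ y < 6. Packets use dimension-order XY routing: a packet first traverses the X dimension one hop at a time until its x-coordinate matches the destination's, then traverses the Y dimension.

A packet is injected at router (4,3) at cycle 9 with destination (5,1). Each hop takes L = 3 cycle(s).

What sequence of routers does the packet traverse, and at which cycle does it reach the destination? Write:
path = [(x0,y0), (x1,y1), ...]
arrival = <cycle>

t=9: at (4,3)
t=12: at (5,3) after E
t=15: at (5,2) after S
t=18: at (5,1) after S

path = [(4,3), (5,3), (5,2), (5,1)]
arrival = 18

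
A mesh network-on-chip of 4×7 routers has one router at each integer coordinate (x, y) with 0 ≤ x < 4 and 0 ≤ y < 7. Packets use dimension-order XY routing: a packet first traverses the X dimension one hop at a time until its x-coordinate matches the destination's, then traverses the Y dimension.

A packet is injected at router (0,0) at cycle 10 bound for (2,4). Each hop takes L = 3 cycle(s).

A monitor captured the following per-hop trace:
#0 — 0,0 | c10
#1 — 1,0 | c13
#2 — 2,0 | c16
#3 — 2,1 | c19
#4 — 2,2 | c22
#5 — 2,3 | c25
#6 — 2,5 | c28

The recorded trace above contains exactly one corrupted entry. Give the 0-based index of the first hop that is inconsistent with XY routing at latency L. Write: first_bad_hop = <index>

first_bad_hop = 6

check 1→ d=(1,0) cyc+3: ok
check 2→ d=(1,0) cyc+3: ok
check 3→ d=(0,1) cyc+3: ok
check 4→ d=(0,1) cyc+3: ok
check 5→ d=(0,1) cyc+3: ok
check 6→ d=(0,2) cyc+3: BAD: non-unit step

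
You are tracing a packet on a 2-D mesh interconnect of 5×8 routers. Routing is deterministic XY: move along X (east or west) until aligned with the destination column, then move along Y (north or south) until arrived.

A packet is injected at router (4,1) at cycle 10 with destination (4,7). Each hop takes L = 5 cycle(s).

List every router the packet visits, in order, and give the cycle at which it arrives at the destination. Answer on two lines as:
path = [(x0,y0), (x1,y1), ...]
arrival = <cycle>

  0. router=(4,1) cycle=10 (inject)
  1. router=(4,2) cycle=15 dir=N
  2. router=(4,3) cycle=20 dir=N
  3. router=(4,4) cycle=25 dir=N
  4. router=(4,5) cycle=30 dir=N
  5. router=(4,6) cycle=35 dir=N
  6. router=(4,7) cycle=40 dir=N

path = [(4,1), (4,2), (4,3), (4,4), (4,5), (4,6), (4,7)]
arrival = 40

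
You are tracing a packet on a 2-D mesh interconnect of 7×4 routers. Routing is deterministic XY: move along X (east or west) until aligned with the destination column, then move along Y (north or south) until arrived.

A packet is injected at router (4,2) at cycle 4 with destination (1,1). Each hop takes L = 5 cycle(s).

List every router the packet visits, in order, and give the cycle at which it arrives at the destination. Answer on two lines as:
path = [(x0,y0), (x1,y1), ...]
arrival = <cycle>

  0. router=(4,2) cycle=4 (inject)
  1. router=(3,2) cycle=9 dir=W
  2. router=(2,2) cycle=14 dir=W
  3. router=(1,2) cycle=19 dir=W
  4. router=(1,1) cycle=24 dir=S

path = [(4,2), (3,2), (2,2), (1,2), (1,1)]
arrival = 24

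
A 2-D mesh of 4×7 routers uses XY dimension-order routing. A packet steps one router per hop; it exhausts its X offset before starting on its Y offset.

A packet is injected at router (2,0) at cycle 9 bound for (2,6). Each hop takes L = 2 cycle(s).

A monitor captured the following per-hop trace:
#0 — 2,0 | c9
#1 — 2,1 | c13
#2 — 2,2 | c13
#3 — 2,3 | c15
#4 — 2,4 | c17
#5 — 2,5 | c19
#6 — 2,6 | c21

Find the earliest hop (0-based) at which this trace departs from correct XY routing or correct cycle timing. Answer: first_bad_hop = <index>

check 1→ d=(0,1) cyc+4: BAD: Δcyc=4≠L

first_bad_hop = 1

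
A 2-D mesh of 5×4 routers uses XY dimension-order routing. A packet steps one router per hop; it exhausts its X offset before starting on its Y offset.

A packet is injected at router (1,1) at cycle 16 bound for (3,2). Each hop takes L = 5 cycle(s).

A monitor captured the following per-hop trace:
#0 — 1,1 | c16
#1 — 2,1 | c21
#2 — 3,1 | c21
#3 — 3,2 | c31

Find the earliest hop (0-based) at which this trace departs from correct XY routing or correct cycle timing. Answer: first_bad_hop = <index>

first_bad_hop = 2

[1] (+1,+0) / 5c ⇒ ok
[2] (+1,+0) / 0c ⇒ BAD: Δcyc=0≠L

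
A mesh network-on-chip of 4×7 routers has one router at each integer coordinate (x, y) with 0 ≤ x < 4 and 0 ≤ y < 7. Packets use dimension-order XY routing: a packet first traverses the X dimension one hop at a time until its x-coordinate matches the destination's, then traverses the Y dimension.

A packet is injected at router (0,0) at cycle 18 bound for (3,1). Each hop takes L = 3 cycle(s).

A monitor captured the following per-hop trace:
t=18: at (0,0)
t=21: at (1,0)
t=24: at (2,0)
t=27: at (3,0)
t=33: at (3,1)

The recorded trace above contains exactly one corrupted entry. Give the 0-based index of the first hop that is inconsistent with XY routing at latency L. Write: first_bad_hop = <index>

  1: Δx=+1 Δy=+0 Δt=3 [ok]
  2: Δx=+1 Δy=+0 Δt=3 [ok]
  3: Δx=+1 Δy=+0 Δt=3 [ok]
  4: Δx=+0 Δy=+1 Δt=6 [BAD: Δcyc=6≠L]

first_bad_hop = 4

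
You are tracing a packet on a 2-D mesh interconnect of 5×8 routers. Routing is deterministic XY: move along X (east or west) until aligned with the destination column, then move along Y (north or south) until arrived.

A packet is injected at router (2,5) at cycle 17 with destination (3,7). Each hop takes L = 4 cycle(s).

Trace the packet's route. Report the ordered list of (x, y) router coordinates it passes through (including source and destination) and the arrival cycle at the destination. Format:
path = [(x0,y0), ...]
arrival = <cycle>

path = [(2,5), (3,5), (3,6), (3,7)]
arrival = 29

[0] x=2 y=5 t=17
[1] x=3 y=5 t=21 →E
[2] x=3 y=6 t=25 →N
[3] x=3 y=7 t=29 →N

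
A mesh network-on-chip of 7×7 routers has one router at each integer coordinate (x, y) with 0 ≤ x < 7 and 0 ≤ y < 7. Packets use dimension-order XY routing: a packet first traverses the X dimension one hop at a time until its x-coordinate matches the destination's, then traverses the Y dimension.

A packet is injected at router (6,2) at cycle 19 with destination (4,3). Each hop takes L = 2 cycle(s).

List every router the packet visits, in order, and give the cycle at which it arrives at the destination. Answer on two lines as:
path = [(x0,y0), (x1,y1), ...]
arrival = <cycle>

path = [(6,2), (5,2), (4,2), (4,3)]
arrival = 25

#0 — 6,2 | c19
#1 — 5,2 | c21 | W
#2 — 4,2 | c23 | W
#3 — 4,3 | c25 | N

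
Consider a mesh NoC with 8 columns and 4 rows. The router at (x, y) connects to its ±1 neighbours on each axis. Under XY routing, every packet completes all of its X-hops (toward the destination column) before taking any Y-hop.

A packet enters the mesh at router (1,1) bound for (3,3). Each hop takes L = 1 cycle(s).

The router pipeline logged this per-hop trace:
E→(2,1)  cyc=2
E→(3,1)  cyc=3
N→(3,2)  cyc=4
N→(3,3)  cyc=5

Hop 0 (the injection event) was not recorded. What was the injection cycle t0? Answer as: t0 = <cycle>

t0 = 1

The first recorded entry is hop 1 at cycle 2.
So t0 = 2 − 1·1 = 1.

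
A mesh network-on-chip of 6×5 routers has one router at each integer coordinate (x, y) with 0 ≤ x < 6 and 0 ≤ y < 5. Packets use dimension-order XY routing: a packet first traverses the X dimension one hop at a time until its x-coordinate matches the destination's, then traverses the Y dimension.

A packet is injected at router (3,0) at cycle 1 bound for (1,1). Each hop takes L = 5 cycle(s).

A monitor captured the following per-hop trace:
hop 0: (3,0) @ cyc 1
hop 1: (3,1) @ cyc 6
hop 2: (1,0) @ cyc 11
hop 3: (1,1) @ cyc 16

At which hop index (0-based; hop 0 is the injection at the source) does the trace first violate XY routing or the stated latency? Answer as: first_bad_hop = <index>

check 1→ d=(0,1) cyc+5: BAD: Y-move but x=3≠1

first_bad_hop = 1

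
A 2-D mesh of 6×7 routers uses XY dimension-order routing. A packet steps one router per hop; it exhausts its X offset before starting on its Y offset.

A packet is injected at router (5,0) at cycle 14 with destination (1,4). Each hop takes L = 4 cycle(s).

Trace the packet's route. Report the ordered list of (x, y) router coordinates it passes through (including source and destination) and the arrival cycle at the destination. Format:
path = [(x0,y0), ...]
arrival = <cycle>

path = [(5,0), (4,0), (3,0), (2,0), (1,0), (1,1), (1,2), (1,3), (1,4)]
arrival = 46

hop 0: (5,0) @ cyc 14
hop 1: (4,0) @ cyc 18  [W]
hop 2: (3,0) @ cyc 22  [W]
hop 3: (2,0) @ cyc 26  [W]
hop 4: (1,0) @ cyc 30  [W]
hop 5: (1,1) @ cyc 34  [N]
hop 6: (1,2) @ cyc 38  [N]
hop 7: (1,3) @ cyc 42  [N]
hop 8: (1,4) @ cyc 46  [N]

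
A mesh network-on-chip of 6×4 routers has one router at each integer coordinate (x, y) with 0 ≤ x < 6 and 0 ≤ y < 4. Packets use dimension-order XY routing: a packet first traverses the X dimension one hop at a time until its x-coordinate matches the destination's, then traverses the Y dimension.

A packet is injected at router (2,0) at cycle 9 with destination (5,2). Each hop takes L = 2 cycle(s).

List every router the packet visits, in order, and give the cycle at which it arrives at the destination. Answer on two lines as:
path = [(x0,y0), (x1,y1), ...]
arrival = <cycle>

path = [(2,0), (3,0), (4,0), (5,0), (5,1), (5,2)]
arrival = 19

t=9: at (2,0)
t=11: at (3,0) after E
t=13: at (4,0) after E
t=15: at (5,0) after E
t=17: at (5,1) after N
t=19: at (5,2) after N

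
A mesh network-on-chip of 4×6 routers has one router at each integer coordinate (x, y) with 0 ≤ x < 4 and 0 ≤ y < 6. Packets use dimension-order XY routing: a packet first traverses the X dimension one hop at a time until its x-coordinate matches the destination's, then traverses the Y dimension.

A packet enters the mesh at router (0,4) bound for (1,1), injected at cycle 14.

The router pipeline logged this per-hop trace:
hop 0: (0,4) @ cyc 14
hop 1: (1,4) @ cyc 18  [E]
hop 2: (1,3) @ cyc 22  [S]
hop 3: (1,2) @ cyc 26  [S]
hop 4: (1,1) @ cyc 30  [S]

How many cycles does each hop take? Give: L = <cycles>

Between hops 0 and 1 the cycle counter advances 18 − 14 = 4.
Per-hop latency L = Δcyc = 4.

L = 4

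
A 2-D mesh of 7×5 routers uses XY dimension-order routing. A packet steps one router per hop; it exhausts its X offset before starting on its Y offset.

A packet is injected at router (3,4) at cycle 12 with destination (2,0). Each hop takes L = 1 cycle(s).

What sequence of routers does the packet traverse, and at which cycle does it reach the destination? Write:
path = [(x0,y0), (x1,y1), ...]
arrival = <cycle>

  0. router=(3,4) cycle=12 (inject)
  1. router=(2,4) cycle=13 dir=W
  2. router=(2,3) cycle=14 dir=S
  3. router=(2,2) cycle=15 dir=S
  4. router=(2,1) cycle=16 dir=S
  5. router=(2,0) cycle=17 dir=S

path = [(3,4), (2,4), (2,3), (2,2), (2,1), (2,0)]
arrival = 17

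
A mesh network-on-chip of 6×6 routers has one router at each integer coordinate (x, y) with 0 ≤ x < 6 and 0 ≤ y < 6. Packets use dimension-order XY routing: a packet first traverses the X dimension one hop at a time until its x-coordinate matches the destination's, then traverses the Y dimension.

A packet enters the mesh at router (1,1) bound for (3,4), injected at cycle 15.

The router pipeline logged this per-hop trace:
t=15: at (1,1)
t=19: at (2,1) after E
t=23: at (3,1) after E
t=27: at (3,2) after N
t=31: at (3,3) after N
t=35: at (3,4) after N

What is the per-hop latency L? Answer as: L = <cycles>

cyc[1] − cyc[0] = 19 − 15 = 4.
That increment is L by definition: L = 4.

L = 4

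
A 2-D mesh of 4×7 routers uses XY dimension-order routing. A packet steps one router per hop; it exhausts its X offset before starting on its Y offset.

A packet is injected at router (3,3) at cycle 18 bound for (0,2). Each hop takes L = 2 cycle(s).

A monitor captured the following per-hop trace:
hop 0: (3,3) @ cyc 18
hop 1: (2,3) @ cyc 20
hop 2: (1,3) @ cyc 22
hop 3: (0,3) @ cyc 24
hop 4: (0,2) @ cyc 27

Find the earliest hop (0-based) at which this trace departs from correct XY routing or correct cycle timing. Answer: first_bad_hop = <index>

first_bad_hop = 4

hop 1: step (-1,+0), +2 cyc — ok
hop 2: step (-1,+0), +2 cyc — ok
hop 3: step (-1,+0), +2 cyc — ok
hop 4: step (+0,-1), +3 cyc — BAD: Δcyc=3≠L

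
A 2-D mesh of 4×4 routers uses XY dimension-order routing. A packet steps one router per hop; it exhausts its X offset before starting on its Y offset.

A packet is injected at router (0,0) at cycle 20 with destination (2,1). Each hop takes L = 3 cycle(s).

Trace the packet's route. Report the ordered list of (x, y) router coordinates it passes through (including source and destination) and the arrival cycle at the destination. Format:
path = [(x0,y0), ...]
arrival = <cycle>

src (0,0)  cyc=20
E→(1,0)  cyc=23
E→(2,0)  cyc=26
N→(2,1)  cyc=29

path = [(0,0), (1,0), (2,0), (2,1)]
arrival = 29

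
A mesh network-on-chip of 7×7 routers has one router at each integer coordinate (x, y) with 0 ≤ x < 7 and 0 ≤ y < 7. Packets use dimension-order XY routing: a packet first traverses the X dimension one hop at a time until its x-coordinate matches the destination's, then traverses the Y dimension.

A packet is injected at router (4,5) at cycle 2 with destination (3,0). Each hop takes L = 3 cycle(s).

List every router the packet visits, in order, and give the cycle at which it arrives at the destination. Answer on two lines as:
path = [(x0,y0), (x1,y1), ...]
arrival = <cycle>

t=2: at (4,5)
t=5: at (3,5) after W
t=8: at (3,4) after S
t=11: at (3,3) after S
t=14: at (3,2) after S
t=17: at (3,1) after S
t=20: at (3,0) after S

path = [(4,5), (3,5), (3,4), (3,3), (3,2), (3,1), (3,0)]
arrival = 20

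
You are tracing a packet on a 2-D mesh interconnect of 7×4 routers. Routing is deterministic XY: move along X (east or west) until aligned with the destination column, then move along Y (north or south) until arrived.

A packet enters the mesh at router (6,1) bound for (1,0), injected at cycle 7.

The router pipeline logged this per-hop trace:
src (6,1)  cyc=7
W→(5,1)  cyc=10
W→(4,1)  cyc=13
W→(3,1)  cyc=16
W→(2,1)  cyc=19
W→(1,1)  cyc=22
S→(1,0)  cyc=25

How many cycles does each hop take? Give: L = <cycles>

Between hops 0 and 1 the cycle counter advances 10 − 7 = 3.
That increment is L by definition: L = 3.

L = 3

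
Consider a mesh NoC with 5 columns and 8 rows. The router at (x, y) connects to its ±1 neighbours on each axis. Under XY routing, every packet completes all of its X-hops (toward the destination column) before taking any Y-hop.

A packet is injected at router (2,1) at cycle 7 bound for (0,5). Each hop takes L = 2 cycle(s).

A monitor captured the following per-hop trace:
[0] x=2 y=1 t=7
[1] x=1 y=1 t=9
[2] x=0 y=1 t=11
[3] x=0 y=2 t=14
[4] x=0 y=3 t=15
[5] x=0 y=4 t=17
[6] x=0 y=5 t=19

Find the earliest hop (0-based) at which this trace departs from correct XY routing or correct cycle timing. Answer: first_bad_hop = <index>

first_bad_hop = 3

  1: Δx=-1 Δy=+0 Δt=2 [ok]
  2: Δx=-1 Δy=+0 Δt=2 [ok]
  3: Δx=+0 Δy=+1 Δt=3 [BAD: Δcyc=3≠L]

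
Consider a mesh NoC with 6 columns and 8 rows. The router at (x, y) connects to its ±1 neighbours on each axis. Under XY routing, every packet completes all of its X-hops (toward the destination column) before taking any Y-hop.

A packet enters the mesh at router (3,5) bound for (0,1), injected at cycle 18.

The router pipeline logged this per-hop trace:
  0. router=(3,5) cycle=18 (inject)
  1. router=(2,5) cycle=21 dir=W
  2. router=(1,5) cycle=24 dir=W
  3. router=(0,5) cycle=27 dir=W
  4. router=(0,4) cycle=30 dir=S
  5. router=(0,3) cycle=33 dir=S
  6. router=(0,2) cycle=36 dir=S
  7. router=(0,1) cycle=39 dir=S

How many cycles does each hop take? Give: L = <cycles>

L = 3

Between hops 0 and 1 the cycle counter advances 21 − 18 = 3.
Per-hop latency L = Δcyc = 3.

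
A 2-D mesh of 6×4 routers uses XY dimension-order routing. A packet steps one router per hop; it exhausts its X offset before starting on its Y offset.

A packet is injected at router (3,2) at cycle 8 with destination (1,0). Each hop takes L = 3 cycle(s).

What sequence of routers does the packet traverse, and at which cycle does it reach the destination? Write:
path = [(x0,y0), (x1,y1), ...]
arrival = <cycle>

hop 0: (3,2) @ cyc 8
hop 1: (2,2) @ cyc 11  [W]
hop 2: (1,2) @ cyc 14  [W]
hop 3: (1,1) @ cyc 17  [S]
hop 4: (1,0) @ cyc 20  [S]

path = [(3,2), (2,2), (1,2), (1,1), (1,0)]
arrival = 20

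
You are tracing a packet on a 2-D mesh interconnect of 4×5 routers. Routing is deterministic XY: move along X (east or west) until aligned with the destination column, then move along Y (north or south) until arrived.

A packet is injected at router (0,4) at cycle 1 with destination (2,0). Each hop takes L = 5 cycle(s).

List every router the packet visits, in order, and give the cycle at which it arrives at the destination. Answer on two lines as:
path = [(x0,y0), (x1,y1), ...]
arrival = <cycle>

#0 — 0,4 | c1
#1 — 1,4 | c6 | E
#2 — 2,4 | c11 | E
#3 — 2,3 | c16 | S
#4 — 2,2 | c21 | S
#5 — 2,1 | c26 | S
#6 — 2,0 | c31 | S

path = [(0,4), (1,4), (2,4), (2,3), (2,2), (2,1), (2,0)]
arrival = 31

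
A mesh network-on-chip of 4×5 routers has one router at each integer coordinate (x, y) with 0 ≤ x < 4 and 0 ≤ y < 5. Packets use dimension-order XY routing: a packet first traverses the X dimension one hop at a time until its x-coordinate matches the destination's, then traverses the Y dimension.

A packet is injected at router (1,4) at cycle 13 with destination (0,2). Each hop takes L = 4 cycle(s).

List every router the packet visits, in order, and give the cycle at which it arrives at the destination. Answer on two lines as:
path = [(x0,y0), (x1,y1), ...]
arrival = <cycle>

[0] x=1 y=4 t=13
[1] x=0 y=4 t=17 →W
[2] x=0 y=3 t=21 →S
[3] x=0 y=2 t=25 →S

path = [(1,4), (0,4), (0,3), (0,2)]
arrival = 25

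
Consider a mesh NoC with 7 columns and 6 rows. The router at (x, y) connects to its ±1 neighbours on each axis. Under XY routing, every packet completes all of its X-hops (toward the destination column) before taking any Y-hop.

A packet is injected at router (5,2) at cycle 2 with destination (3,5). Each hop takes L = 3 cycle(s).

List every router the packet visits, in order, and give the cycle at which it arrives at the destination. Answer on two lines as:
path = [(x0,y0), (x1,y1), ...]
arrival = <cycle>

path = [(5,2), (4,2), (3,2), (3,3), (3,4), (3,5)]
arrival = 17

src (5,2)  cyc=2
W→(4,2)  cyc=5
W→(3,2)  cyc=8
N→(3,3)  cyc=11
N→(3,4)  cyc=14
N→(3,5)  cyc=17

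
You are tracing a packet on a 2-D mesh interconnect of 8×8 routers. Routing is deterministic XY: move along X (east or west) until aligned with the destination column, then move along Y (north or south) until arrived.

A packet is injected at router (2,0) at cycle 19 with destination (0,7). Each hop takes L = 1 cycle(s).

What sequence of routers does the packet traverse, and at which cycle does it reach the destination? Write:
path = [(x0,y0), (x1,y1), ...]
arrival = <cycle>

#0 — 2,0 | c19
#1 — 1,0 | c20 | W
#2 — 0,0 | c21 | W
#3 — 0,1 | c22 | N
#4 — 0,2 | c23 | N
#5 — 0,3 | c24 | N
#6 — 0,4 | c25 | N
#7 — 0,5 | c26 | N
#8 — 0,6 | c27 | N
#9 — 0,7 | c28 | N

path = [(2,0), (1,0), (0,0), (0,1), (0,2), (0,3), (0,4), (0,5), (0,6), (0,7)]
arrival = 28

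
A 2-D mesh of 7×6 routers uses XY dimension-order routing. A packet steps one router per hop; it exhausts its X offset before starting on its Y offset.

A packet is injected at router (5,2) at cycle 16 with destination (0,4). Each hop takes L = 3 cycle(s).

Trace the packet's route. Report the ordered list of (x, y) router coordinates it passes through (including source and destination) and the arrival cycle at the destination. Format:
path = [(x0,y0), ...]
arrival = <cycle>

path = [(5,2), (4,2), (3,2), (2,2), (1,2), (0,2), (0,3), (0,4)]
arrival = 37

src (5,2)  cyc=16
W→(4,2)  cyc=19
W→(3,2)  cyc=22
W→(2,2)  cyc=25
W→(1,2)  cyc=28
W→(0,2)  cyc=31
N→(0,3)  cyc=34
N→(0,4)  cyc=37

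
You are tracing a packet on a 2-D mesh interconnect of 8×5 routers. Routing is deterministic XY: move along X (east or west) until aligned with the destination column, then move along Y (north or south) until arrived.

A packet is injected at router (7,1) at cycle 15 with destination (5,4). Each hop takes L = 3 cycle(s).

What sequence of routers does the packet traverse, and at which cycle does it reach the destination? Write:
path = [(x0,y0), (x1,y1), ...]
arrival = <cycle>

t=15: at (7,1)
t=18: at (6,1) after W
t=21: at (5,1) after W
t=24: at (5,2) after N
t=27: at (5,3) after N
t=30: at (5,4) after N

path = [(7,1), (6,1), (5,1), (5,2), (5,3), (5,4)]
arrival = 30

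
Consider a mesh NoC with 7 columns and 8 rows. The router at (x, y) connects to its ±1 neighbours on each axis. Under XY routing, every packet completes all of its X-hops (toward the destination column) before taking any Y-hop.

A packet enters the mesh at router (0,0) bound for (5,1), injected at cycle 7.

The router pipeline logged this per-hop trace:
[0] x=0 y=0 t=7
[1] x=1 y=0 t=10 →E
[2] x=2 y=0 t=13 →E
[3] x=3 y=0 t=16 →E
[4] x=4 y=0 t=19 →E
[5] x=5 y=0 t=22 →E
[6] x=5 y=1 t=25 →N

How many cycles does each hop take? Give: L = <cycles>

L = 3

From hop 0 (7) to hop 1 (10): +3 cycles.
Each hop adds L, hence L = 3.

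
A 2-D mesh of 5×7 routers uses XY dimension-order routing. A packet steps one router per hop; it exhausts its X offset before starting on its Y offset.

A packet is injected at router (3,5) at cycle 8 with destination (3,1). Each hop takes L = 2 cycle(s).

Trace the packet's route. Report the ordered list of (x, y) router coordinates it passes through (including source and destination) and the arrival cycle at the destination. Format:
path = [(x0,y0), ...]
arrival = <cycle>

hop 0: (3,5) @ cyc 8
hop 1: (3,4) @ cyc 10  [S]
hop 2: (3,3) @ cyc 12  [S]
hop 3: (3,2) @ cyc 14  [S]
hop 4: (3,1) @ cyc 16  [S]

path = [(3,5), (3,4), (3,3), (3,2), (3,1)]
arrival = 16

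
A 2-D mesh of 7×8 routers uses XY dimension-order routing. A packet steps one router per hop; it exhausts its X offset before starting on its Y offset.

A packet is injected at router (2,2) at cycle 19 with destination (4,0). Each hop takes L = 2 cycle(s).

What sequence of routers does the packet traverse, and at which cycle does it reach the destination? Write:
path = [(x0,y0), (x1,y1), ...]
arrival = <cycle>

path = [(2,2), (3,2), (4,2), (4,1), (4,0)]
arrival = 27

[0] x=2 y=2 t=19
[1] x=3 y=2 t=21 →E
[2] x=4 y=2 t=23 →E
[3] x=4 y=1 t=25 →S
[4] x=4 y=0 t=27 →S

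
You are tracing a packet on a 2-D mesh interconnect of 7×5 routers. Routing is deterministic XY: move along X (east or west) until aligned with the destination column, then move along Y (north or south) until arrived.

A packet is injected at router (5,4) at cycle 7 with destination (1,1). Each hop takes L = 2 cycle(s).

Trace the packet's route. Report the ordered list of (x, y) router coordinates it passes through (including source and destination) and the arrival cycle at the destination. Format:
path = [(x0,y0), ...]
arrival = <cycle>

path = [(5,4), (4,4), (3,4), (2,4), (1,4), (1,3), (1,2), (1,1)]
arrival = 21

[0] x=5 y=4 t=7
[1] x=4 y=4 t=9 →W
[2] x=3 y=4 t=11 →W
[3] x=2 y=4 t=13 →W
[4] x=1 y=4 t=15 →W
[5] x=1 y=3 t=17 →S
[6] x=1 y=2 t=19 →S
[7] x=1 y=1 t=21 →S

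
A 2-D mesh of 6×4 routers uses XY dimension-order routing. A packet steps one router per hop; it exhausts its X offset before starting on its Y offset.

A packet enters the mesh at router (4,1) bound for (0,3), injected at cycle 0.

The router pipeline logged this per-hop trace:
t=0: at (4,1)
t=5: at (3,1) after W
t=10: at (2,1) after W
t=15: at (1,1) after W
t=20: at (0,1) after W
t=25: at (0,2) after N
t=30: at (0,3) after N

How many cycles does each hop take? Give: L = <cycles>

L = 5

cyc[1] − cyc[0] = 5 − 0 = 5.
That increment is L by definition: L = 5.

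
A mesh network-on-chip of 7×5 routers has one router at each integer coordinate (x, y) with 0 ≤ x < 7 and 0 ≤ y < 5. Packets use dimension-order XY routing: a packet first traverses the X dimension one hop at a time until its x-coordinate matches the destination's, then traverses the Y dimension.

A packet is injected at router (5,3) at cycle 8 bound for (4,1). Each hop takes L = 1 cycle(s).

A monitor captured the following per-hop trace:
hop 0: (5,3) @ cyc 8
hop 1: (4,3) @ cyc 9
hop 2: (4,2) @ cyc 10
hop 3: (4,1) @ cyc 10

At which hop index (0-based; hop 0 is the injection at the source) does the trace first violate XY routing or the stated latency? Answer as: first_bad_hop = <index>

first_bad_hop = 3

check 1→ d=(-1,0) cyc+1: ok
check 2→ d=(0,-1) cyc+1: ok
check 3→ d=(0,-1) cyc+0: BAD: Δcyc=0≠L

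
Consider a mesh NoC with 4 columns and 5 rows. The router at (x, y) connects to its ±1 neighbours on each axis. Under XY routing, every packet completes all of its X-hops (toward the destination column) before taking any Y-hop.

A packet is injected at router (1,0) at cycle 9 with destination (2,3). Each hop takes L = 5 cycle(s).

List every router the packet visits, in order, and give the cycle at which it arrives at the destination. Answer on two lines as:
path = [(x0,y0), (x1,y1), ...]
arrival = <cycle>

path = [(1,0), (2,0), (2,1), (2,2), (2,3)]
arrival = 29

t=9: at (1,0)
t=14: at (2,0) after E
t=19: at (2,1) after N
t=24: at (2,2) after N
t=29: at (2,3) after N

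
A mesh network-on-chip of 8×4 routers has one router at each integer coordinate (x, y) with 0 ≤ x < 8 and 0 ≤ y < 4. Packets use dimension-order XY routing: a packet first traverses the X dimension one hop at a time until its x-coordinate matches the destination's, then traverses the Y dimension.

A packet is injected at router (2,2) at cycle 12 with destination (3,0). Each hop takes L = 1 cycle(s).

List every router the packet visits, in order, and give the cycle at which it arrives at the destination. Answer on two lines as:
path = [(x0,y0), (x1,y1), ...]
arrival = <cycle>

  0. router=(2,2) cycle=12 (inject)
  1. router=(3,2) cycle=13 dir=E
  2. router=(3,1) cycle=14 dir=S
  3. router=(3,0) cycle=15 dir=S

path = [(2,2), (3,2), (3,1), (3,0)]
arrival = 15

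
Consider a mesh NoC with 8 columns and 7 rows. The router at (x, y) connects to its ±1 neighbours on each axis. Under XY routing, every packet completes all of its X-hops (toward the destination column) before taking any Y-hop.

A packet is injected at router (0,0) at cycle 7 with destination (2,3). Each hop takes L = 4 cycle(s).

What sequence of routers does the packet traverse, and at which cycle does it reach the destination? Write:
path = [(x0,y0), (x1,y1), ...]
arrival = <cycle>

path = [(0,0), (1,0), (2,0), (2,1), (2,2), (2,3)]
arrival = 27

t=7: at (0,0)
t=11: at (1,0) after E
t=15: at (2,0) after E
t=19: at (2,1) after N
t=23: at (2,2) after N
t=27: at (2,3) after N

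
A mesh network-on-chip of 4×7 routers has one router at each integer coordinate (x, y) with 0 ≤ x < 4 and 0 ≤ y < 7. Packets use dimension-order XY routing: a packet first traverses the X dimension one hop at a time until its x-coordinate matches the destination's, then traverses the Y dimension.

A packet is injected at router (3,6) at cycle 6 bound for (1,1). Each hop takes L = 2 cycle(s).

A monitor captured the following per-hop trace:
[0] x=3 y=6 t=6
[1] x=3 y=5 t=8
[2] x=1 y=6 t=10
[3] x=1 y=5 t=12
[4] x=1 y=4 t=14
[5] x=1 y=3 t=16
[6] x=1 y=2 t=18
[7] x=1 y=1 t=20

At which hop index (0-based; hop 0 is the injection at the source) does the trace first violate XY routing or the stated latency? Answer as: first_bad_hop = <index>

  1: Δx=+0 Δy=-1 Δt=2 [BAD: Y-move but x=3≠1]

first_bad_hop = 1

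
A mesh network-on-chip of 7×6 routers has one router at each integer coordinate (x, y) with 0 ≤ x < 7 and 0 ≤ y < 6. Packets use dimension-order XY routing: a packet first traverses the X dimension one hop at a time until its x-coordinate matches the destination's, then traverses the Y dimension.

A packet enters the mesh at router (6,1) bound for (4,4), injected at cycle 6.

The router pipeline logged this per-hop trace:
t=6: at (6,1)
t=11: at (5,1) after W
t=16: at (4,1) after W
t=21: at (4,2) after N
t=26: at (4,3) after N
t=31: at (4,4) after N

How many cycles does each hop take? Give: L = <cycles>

Δcyc across hop 0→1: 11 − 6 = 5.
One hop costs L cycles, so L = 5.

L = 5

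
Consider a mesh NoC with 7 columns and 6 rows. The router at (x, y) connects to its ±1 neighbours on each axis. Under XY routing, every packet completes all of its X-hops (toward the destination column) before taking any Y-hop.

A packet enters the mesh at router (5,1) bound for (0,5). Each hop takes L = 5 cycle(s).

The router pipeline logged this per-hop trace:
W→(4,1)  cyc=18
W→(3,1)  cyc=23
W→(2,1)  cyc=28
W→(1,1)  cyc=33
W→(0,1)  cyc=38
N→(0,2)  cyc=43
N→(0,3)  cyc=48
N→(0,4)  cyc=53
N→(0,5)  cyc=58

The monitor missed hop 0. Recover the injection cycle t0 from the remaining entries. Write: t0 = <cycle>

cyc[1] = 18 and cyc[k] = t0 + k·L for every k.
So t0 = 18 − 1·5 = 13.

t0 = 13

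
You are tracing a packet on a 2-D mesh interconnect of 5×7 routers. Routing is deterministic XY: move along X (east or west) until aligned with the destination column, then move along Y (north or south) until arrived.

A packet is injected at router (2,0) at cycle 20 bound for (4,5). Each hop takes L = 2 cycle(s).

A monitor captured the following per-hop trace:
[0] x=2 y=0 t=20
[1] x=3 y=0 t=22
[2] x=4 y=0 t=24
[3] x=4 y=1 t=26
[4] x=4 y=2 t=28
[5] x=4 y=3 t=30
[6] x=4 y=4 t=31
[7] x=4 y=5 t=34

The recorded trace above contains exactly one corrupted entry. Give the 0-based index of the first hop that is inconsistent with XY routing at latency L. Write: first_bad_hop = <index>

check 1→ d=(1,0) cyc+2: ok
check 2→ d=(1,0) cyc+2: ok
check 3→ d=(0,1) cyc+2: ok
check 4→ d=(0,1) cyc+2: ok
check 5→ d=(0,1) cyc+2: ok
check 6→ d=(0,1) cyc+1: BAD: Δcyc=1≠L

first_bad_hop = 6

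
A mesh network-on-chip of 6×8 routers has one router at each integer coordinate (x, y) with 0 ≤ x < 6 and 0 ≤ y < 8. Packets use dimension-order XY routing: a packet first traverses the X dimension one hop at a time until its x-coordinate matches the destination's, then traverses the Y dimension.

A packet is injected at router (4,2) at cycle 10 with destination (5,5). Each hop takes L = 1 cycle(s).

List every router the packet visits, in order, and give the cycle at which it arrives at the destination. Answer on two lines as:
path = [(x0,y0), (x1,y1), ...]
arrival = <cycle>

path = [(4,2), (5,2), (5,3), (5,4), (5,5)]
arrival = 14

[0] x=4 y=2 t=10
[1] x=5 y=2 t=11 →E
[2] x=5 y=3 t=12 →N
[3] x=5 y=4 t=13 →N
[4] x=5 y=5 t=14 →N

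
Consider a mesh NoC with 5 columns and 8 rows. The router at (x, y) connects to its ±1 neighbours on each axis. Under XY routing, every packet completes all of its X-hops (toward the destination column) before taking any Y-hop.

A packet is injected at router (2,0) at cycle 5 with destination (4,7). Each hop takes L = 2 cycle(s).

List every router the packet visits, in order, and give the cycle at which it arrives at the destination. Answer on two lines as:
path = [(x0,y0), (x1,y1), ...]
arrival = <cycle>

t=5: at (2,0)
t=7: at (3,0) after E
t=9: at (4,0) after E
t=11: at (4,1) after N
t=13: at (4,2) after N
t=15: at (4,3) after N
t=17: at (4,4) after N
t=19: at (4,5) after N
t=21: at (4,6) after N
t=23: at (4,7) after N

path = [(2,0), (3,0), (4,0), (4,1), (4,2), (4,3), (4,4), (4,5), (4,6), (4,7)]
arrival = 23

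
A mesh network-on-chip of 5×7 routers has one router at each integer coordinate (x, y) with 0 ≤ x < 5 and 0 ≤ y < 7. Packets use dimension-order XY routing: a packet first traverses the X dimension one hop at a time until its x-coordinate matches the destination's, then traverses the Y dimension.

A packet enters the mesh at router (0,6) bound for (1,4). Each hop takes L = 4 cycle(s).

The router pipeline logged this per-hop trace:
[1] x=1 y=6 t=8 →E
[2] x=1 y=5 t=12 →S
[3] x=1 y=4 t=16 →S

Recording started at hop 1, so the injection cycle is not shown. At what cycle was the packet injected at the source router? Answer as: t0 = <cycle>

cyc[1] = 8 and cyc[k] = t0 + k·L for every k.
Subtract one hop: t0 = 8 − 4 = 4.

t0 = 4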